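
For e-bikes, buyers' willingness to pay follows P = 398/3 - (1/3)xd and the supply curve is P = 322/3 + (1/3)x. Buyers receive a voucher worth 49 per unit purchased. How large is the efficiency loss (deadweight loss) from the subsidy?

Deadweight loss = 1800.75

Pre-subsidy: 398/3 - (1/3)x = 322/3 + (1/3)x gives x* = 38 and P* = 120.
With the rebate, buyers effectively pay Pb = Ps − 49, where Ps is the price sellers receive.
On the curves, Pb = 398/3 - (1/3)x and Ps = 322/3 + (1/3)x; the wedge Ps − Pb = 49 gives 322/3 + (1/3)x − (398/3 - (1/3)x) = 49, so x' = 111.5.
Then Pb = 398/3 − (1/3)·111.5 = 95.5 and Ps = 322/3 + (1/3)·111.5 = 144.5.
The subsidy expands output by 111.5 − 38 = 73.5 past the efficient level; on those units the gap between marginal cost and willingness to pay runs from 0 up to 49.
DWL = ½ × 49 × 73.5 = 1800.75.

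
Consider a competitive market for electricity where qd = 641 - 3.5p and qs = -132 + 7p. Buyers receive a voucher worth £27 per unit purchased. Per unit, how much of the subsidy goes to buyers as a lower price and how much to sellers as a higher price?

Pre-subsidy: 641 - 3.5p = -132 + 7p gives p* = 1546/21, q* = 1150/3.
With the rebate, buyers effectively pay pb = ps − 27, where ps is the price sellers receive.
Demand in terms of ps becomes qd = 641 − 3.5(ps − 27) = 735.5 - 3.5ps. Setting this equal to supply: 735.5 - 3.5ps = -132 + 7ps, so ps = 1735/21.
Buyers pay pb = 1735/21 − 27 = 1168/21; q' = -132 + 7·(1735/21) = 1339/3.
Buyers' price falls by p* − pb = 1546/21 − 1168/21 = 18; sellers' price rises by ps − p* = 1735/21 − 1546/21 = 9.

Buyers gain £18 per unit; sellers gain £9 per unit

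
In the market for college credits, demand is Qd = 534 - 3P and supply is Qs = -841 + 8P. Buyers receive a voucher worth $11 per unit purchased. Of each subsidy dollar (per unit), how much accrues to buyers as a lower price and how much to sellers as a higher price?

Pre-subsidy: 534 - 3P = -841 + 8P gives P* = 125, Q* = 159.
With the rebate, buyers effectively pay Pb = Ps − 11, where Ps is the price sellers receive.
Demand in terms of Ps becomes Qd = 534 − 3(Ps − 11) = 567 - 3Ps. Setting this equal to supply: 567 - 3Ps = -841 + 8Ps, so Ps = 128.
Buyers pay Pb = 128 − 11 = 117; Q' = -841 + 8·128 = 183.
Buyers' price falls by P* − Pb = 125 − 117 = 8; sellers' price rises by Ps − P* = 128 − 125 = 3.

Buyers gain $8 per unit; sellers gain $3 per unit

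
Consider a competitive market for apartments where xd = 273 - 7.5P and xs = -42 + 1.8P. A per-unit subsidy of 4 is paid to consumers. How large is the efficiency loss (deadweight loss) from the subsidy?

Pre-subsidy: 273 - 7.5P = -42 + 1.8P gives P* = 1050/31, x* = 588/31.
With the rebate, buyers effectively pay Pb = Ps − 4, where Ps is the price sellers receive.
Demand in terms of Ps becomes xd = 273 − 7.5(Ps − 4) = 303 - 7.5Ps. Setting this equal to supply: 303 - 7.5Ps = -42 + 1.8Ps, so Ps = 1150/31.
Buyers pay Pb = 1150/31 − 4 = 1026/31; x' = -42 + 1.8·(1150/31) = 768/31.
The subsidy expands output by 768/31 − 588/31 = 180/31 past the efficient level; on those units the gap between marginal cost and willingness to pay runs from 0 up to 4.
DWL = ½ × 4 × 180/31 = 360/31.

Deadweight loss = 360/31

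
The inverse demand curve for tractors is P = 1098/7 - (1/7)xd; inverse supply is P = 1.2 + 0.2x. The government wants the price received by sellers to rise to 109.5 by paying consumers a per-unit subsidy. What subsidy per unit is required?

At a seller price of 109.5, quantity supplied is -6 + 5·109.5 = 541.5.
Buyers absorb 541.5 only when they pay Pb = 1098/7 − (1/7)·541.5 = 79.5.
s = Ps − Pb = 109.5 − 79.5 = 30.

Required subsidy s = 30 per unit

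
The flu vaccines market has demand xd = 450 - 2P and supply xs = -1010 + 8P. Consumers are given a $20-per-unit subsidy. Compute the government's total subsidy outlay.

Pre-subsidy: 450 - 2P = -1010 + 8P gives P* = 146, x* = 158.
With the rebate, buyers effectively pay Pb = Ps − 20, where Ps is the price sellers receive.
Demand in terms of Ps becomes xd = 450 − 2(Ps − 20) = 490 - 2Ps. Setting this equal to supply: 490 - 2Ps = -1010 + 8Ps, so Ps = 150.
Buyers pay Pb = 150 − 20 = 130; x' = -1010 + 8·150 = 190.
Government outlay = subsidy × quantity = 20 × 190 = 3800.

Government cost = $3800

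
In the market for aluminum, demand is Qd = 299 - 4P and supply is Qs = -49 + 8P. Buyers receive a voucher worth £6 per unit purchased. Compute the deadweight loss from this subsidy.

Deadweight loss = £48

Pre-subsidy: 299 - 4P = -49 + 8P gives P* = 29, Q* = 183.
With the rebate, buyers effectively pay Pb = Ps − 6, where Ps is the price sellers receive.
Demand in terms of Ps becomes Qd = 299 − 4(Ps − 6) = 323 - 4Ps. Setting this equal to supply: 323 - 4Ps = -49 + 8Ps, so Ps = 31.
Buyers pay Pb = 31 − 6 = 25; Q' = -49 + 8·31 = 199.
The subsidy expands output by 199 − 183 = 16 past the efficient level; on those units the gap between marginal cost and willingness to pay runs from 0 up to 6.
DWL = ½ × 6 × 16 = 48.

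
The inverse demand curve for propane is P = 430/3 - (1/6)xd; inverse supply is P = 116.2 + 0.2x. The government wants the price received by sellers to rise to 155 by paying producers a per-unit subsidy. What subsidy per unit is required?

Required subsidy s = 44 per unit

At a seller price of 155, quantity supplied is -581 + 5·155 = 194.
Buyers absorb 194 only when they pay Pb = 430/3 − (1/6)·194 = 111.
s = Ps − Pb = 155 − 111 = 44.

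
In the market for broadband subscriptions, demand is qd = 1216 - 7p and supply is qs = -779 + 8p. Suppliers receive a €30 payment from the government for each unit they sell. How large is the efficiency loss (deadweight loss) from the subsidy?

Pre-subsidy: 1216 - 7p = -779 + 8p gives p* = 133, q* = 285.
With the subsidy, sellers receive ps = pb + 30 for each unit, where pb is the price buyers pay.
Supply in terms of pb becomes qs = -779 + 8(pb + 30) = -539 + 8pb. Setting this equal to demand: 1216 - 7pb = -539 + 8pb, so pb = 117.
Sellers receive ps = 117 + 30 = 147; q' = 1216 − 7·117 = 397.
The subsidy expands output by 397 − 285 = 112 past the efficient level; on those units the gap between marginal cost and willingness to pay runs from 0 up to 30.
DWL = ½ × 30 × 112 = 1680.

Deadweight loss = €1680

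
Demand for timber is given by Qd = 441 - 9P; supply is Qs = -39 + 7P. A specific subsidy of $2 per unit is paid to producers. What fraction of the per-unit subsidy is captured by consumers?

Pre-subsidy: 441 - 9P = -39 + 7P gives P* = 30, Q* = 171.
With the subsidy, sellers receive Ps = Pb + 2 for each unit, where Pb is the price buyers pay.
Supply in terms of Pb becomes Qs = -39 + 7(Pb + 2) = -25 + 7Pb. Setting this equal to demand: 441 - 9Pb = -25 + 7Pb, so Pb = 29.125.
Sellers receive Ps = 29.125 + 2 = 31.125; Q' = 441 − 9·29.125 = 178.875.
Buyers' price falls by P* − Pb = 30 − 29.125 = 0.875; sellers' price rises by Ps − P* = 31.125 − 30 = 1.125.
So consumers capture 0.875/2 = 0.4375 of each unit of subsidy.

Consumer share = 0.4375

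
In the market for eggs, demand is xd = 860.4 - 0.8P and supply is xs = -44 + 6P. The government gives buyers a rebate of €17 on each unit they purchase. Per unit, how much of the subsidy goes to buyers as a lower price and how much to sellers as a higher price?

Pre-subsidy: 860.4 - 0.8P = -44 + 6P gives P* = 133, x* = 754.
With the rebate, buyers effectively pay Pb = Ps − 17, where Ps is the price sellers receive.
Demand in terms of Ps becomes xd = 860.4 − 0.8(Ps − 17) = 874 - 0.8Ps. Setting this equal to supply: 874 - 0.8Ps = -44 + 6Ps, so Ps = 135.
Buyers pay Pb = 135 − 17 = 118; x' = -44 + 6·135 = 766.
Buyers' price falls by P* − Pb = 133 − 118 = 15; sellers' price rises by Ps − P* = 135 − 133 = 2.

Buyers gain €15 per unit; sellers gain €2 per unit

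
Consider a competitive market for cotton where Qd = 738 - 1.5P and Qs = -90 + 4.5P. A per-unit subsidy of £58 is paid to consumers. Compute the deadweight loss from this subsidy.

Deadweight loss = £1892.25

Pre-subsidy: 738 - 1.5P = -90 + 4.5P gives P* = 138, Q* = 531.
With the rebate, buyers effectively pay Pb = Ps − 58, where Ps is the price sellers receive.
Demand in terms of Ps becomes Qd = 738 − 1.5(Ps − 58) = 825 - 1.5Ps. Setting this equal to supply: 825 - 1.5Ps = -90 + 4.5Ps, so Ps = 152.5.
Buyers pay Pb = 152.5 − 58 = 94.5; Q' = -90 + 4.5·152.5 = 596.25.
The subsidy expands output by 596.25 − 531 = 65.25 past the efficient level; on those units the gap between marginal cost and willingness to pay runs from 0 up to 58.
DWL = ½ × 58 × 65.25 = 1892.25.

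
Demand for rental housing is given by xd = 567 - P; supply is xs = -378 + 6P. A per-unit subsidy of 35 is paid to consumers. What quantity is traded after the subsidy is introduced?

x' = 462

Pre-subsidy: 567 - P = -378 + 6P gives P* = 135, x* = 432.
With the rebate, buyers effectively pay Pb = Ps − 35, where Ps is the price sellers receive.
Demand in terms of Ps becomes xd = 567 − 1(Ps − 35) = 602 - Ps. Setting this equal to supply: 602 - Ps = -378 + 6Ps, so Ps = 140.
Buyers pay Pb = 140 − 35 = 105; x' = -378 + 6·140 = 462.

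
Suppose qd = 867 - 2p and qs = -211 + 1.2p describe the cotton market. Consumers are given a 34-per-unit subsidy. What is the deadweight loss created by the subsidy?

Pre-subsidy: 867 - 2p = -211 + 1.2p gives p* = 336.875, q* = 193.25.
With the rebate, buyers effectively pay pb = ps − 34, where ps is the price sellers receive.
Demand in terms of ps becomes qd = 867 − 2(ps − 34) = 935 - 2ps. Setting this equal to supply: 935 - 2ps = -211 + 1.2ps, so ps = 358.125.
Buyers pay pb = 358.125 − 34 = 324.125; q' = -211 + 1.2·358.125 = 218.75.
The subsidy expands output by 218.75 − 193.25 = 25.5 past the efficient level; on those units the gap between marginal cost and willingness to pay runs from 0 up to 34.
DWL = ½ × 34 × 25.5 = 433.5.

Deadweight loss = 433.5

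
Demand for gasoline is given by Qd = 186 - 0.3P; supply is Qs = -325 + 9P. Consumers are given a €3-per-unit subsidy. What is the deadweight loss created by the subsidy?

Pre-subsidy: 186 - 0.3P = -325 + 9P gives P* = 5110/93, Q* = 5255/31.
With the rebate, buyers effectively pay Pb = Ps − 3, where Ps is the price sellers receive.
Demand in terms of Ps becomes Qd = 186 − 0.3(Ps − 3) = 186.9 - 0.3Ps. Setting this equal to supply: 186.9 - 0.3Ps = -325 + 9Ps, so Ps = 5119/93.
Buyers pay Pb = 5119/93 − 3 = 4840/93; Q' = -325 + 9·(5119/93) = 5282/31.
The subsidy expands output by 5282/31 − 5255/31 = 27/31 past the efficient level; on those units the gap between marginal cost and willingness to pay runs from 0 up to 3.
DWL = ½ × 3 × 27/31 = 81/62.

Deadweight loss = 81/62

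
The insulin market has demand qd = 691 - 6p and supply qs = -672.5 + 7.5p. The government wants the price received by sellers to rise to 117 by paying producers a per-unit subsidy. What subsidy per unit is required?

At a seller price of 117, quantity supplied is -672.5 + 7.5·117 = 205.
Buyers absorb 205 only when they pay pb with 691 − 6·pb = 205, i.e. pb = 81.
s = ps − pb = 117 − 81 = 36.

Required subsidy s = 36 per unit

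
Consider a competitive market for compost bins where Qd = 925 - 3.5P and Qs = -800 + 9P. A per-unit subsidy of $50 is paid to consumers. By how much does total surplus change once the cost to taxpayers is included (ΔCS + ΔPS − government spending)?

Net change in total surplus = -$3150

Pre-subsidy: 925 - 3.5P = -800 + 9P gives P* = 138, Q* = 442.
With the rebate, buyers effectively pay Pb = Ps − 50, where Ps is the price sellers receive.
Demand in terms of Ps becomes Qd = 925 − 3.5(Ps − 50) = 1100 - 3.5Ps. Setting this equal to supply: 1100 - 3.5Ps = -800 + 9Ps, so Ps = 152.
Buyers pay Pb = 152 − 50 = 102; Q' = -800 + 9·152 = 568.
ΔCS = ½(442 + 568)(138 − 102) = 18180; ΔPS = ½(442 + 568)(152 − 138) = 7070.
Government spending = 50 × 568 = 28400.
Net change = 18180 + 7070 − 28400 = -3150. The loss equals the DWL triangle ½·50·126.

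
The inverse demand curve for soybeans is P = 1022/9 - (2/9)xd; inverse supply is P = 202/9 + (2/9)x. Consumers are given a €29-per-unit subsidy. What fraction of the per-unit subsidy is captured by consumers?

Pre-subsidy: 1022/9 - (2/9)x = 202/9 + (2/9)x gives x* = 205 and P* = 68.
With the rebate, buyers effectively pay Pb = Ps − 29, where Ps is the price sellers receive.
On the curves, Pb = 1022/9 - (2/9)x and Ps = 202/9 + (2/9)x; the wedge Ps − Pb = 29 gives 202/9 + (2/9)x − (1022/9 - (2/9)x) = 29, so x' = 270.25.
Then Pb = 1022/9 − (2/9)·270.25 = 53.5 and Ps = 202/9 + (2/9)·270.25 = 82.5.
Buyers' price falls by P* − Pb = 68 − 53.5 = 14.5; sellers' price rises by Ps − P* = 82.5 − 68 = 14.5.
So consumers capture 14.5/29 = 0.5 of each unit of subsidy.

Consumer share = 0.5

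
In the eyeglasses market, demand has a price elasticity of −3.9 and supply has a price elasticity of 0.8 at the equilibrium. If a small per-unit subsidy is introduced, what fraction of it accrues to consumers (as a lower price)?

Consumer share = 8/47

For a small subsidy around the equilibrium, the benefit split depends on the relative slopes, which at a point are proportional to the elasticities.
Buyer share = εs/(εs + |εd|) = 0.8/(0.8 + 3.9) = 8/47; seller share = |εd|/(εs + |εd|) = 39/47.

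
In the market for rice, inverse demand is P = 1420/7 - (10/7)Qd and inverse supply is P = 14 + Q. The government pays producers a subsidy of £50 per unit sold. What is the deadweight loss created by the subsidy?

Pre-subsidy: 1420/7 - (10/7)Q = 14 + Q gives Q* = 1322/17 and P* = 1560/17.
With the subsidy, sellers receive Ps = Pb + 50 for each unit, where Pb is the price buyers pay.
On the curves, Pb = 1420/7 - (10/7)Q and Ps = 14 + Q; the wedge Ps − Pb = 50 gives 14 + Q − (1420/7 - (10/7)Q) = 50, so Q' = 1672/17.
Then Pb = 1420/7 − (10/7)·(1672/17) = 1060/17 and Ps = 14 + 1·(1672/17) = 1910/17.
The subsidy expands output by 1672/17 − 1322/17 = 350/17 past the efficient level; on those units the gap between marginal cost and willingness to pay runs from 0 up to 50.
DWL = ½ × 50 × 350/17 = 8750/17.

Deadweight loss = 8750/17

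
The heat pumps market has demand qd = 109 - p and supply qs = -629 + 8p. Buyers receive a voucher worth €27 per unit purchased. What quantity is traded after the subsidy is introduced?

Pre-subsidy: 109 - p = -629 + 8p gives p* = 82, q* = 27.
With the rebate, buyers effectively pay pb = ps − 27, where ps is the price sellers receive.
Demand in terms of ps becomes qd = 109 − 1(ps − 27) = 136 - ps. Setting this equal to supply: 136 - ps = -629 + 8ps, so ps = 85.
Buyers pay pb = 85 − 27 = 58; q' = -629 + 8·85 = 51.

q' = 51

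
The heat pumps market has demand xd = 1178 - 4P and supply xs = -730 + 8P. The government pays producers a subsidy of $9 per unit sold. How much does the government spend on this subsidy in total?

Pre-subsidy: 1178 - 4P = -730 + 8P gives P* = 159, x* = 542.
With the subsidy, sellers receive Ps = Pb + 9 for each unit, where Pb is the price buyers pay.
Supply in terms of Pb becomes xs = -730 + 8(Pb + 9) = -658 + 8Pb. Setting this equal to demand: 1178 - 4Pb = -658 + 8Pb, so Pb = 153.
Sellers receive Ps = 153 + 9 = 162; x' = 1178 − 4·153 = 566.
Government outlay = subsidy × quantity = 9 × 566 = 5094.

Government cost = $5094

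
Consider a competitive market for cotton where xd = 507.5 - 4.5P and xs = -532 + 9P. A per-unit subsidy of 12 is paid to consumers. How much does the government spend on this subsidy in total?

Pre-subsidy: 507.5 - 4.5P = -532 + 9P gives P* = 77, x* = 161.
With the rebate, buyers effectively pay Pb = Ps − 12, where Ps is the price sellers receive.
Demand in terms of Ps becomes xd = 507.5 − 4.5(Ps − 12) = 561.5 - 4.5Ps. Setting this equal to supply: 561.5 - 4.5Ps = -532 + 9Ps, so Ps = 81.
Buyers pay Pb = 81 − 12 = 69; x' = -532 + 9·81 = 197.
Government outlay = subsidy × quantity = 12 × 197 = 2364.

Government cost = 2364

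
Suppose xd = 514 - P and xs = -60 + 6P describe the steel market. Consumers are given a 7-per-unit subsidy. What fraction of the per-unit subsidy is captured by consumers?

Pre-subsidy: 514 - P = -60 + 6P gives P* = 82, x* = 432.
With the rebate, buyers effectively pay Pb = Ps − 7, where Ps is the price sellers receive.
Demand in terms of Ps becomes xd = 514 − 1(Ps − 7) = 521 - Ps. Setting this equal to supply: 521 - Ps = -60 + 6Ps, so Ps = 83.
Buyers pay Pb = 83 − 7 = 76; x' = -60 + 6·83 = 438.
Buyers' price falls by P* − Pb = 82 − 76 = 6; sellers' price rises by Ps − P* = 83 − 82 = 1.
So consumers capture 6/7 = 6/7 of each unit of subsidy.

Consumer share = 6/7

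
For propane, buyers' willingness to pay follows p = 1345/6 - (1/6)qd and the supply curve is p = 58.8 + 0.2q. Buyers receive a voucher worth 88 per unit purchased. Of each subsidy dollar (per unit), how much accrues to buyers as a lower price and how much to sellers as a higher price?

Pre-subsidy: 1345/6 - (1/6)q = 58.8 + 0.2q gives q* = 451 and p* = 149.
With the rebate, buyers effectively pay pb = ps − 88, where ps is the price sellers receive.
On the curves, pb = 1345/6 - (1/6)q and ps = 58.8 + 0.2q; the wedge ps − pb = 88 gives 58.8 + 0.2q − (1345/6 - (1/6)q) = 88, so q' = 691.
Then pb = 1345/6 − (1/6)·691 = 109 and ps = 58.8 + 0.2·691 = 197.
Buyers' price falls by p* − pb = 149 − 109 = 40; sellers' price rises by ps − p* = 197 − 149 = 48.

Buyers gain 40 per unit; sellers gain 48 per unit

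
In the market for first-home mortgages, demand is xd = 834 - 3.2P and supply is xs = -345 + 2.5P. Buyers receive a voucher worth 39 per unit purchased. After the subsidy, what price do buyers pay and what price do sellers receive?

Buyers pay 3605/19; sellers receive 4346/19

Pre-subsidy: 834 - 3.2P = -345 + 2.5P gives P* = 3930/19, x* = 3270/19.
With the rebate, buyers effectively pay Pb = Ps − 39, where Ps is the price sellers receive.
Demand in terms of Ps becomes xd = 834 − 3.2(Ps − 39) = 958.8 - 3.2Ps. Setting this equal to supply: 958.8 - 3.2Ps = -345 + 2.5Ps, so Ps = 4346/19.
Buyers pay Pb = 4346/19 − 39 = 3605/19; x' = -345 + 2.5·(4346/19) = 4310/19.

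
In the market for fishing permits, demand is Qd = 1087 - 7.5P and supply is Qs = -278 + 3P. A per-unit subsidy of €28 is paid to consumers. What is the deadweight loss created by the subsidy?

Pre-subsidy: 1087 - 7.5P = -278 + 3P gives P* = 130, Q* = 112.
With the rebate, buyers effectively pay Pb = Ps − 28, where Ps is the price sellers receive.
Demand in terms of Ps becomes Qd = 1087 − 7.5(Ps − 28) = 1297 - 7.5Ps. Setting this equal to supply: 1297 - 7.5Ps = -278 + 3Ps, so Ps = 150.
Buyers pay Pb = 150 − 28 = 122; Q' = -278 + 3·150 = 172.
The subsidy expands output by 172 − 112 = 60 past the efficient level; on those units the gap between marginal cost and willingness to pay runs from 0 up to 28.
DWL = ½ × 28 × 60 = 840.

Deadweight loss = €840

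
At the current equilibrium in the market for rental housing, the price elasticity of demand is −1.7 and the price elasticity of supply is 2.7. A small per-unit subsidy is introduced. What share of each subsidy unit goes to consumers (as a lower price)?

Consumer share = 27/44

For a small subsidy around the equilibrium, the benefit split depends on the relative slopes, which at a point are proportional to the elasticities.
Buyer share = εs/(εs + |εd|) = 2.7/(2.7 + 1.7) = 27/44; seller share = |εd|/(εs + |εd|) = 17/44.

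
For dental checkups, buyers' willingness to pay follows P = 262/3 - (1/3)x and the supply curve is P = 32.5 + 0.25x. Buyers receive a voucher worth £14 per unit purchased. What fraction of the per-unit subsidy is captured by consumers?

Consumer share = 4/7

Pre-subsidy: 262/3 - (1/3)x = 32.5 + 0.25x gives x* = 94 and P* = 56.
With the rebate, buyers effectively pay Pb = Ps − 14, where Ps is the price sellers receive.
On the curves, Pb = 262/3 - (1/3)x and Ps = 32.5 + 0.25x; the wedge Ps − Pb = 14 gives 32.5 + 0.25x − (262/3 - (1/3)x) = 14, so x' = 118.
Then Pb = 262/3 − (1/3)·118 = 48 and Ps = 32.5 + 0.25·118 = 62.
Buyers' price falls by P* − Pb = 56 − 48 = 8; sellers' price rises by Ps − P* = 62 − 56 = 6.
So consumers capture 8/14 = 4/7 of each unit of subsidy.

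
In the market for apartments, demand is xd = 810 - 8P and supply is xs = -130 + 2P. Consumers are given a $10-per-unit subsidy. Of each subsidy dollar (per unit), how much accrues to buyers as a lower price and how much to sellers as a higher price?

Buyers gain $2 per unit; sellers gain $8 per unit

Pre-subsidy: 810 - 8P = -130 + 2P gives P* = 94, x* = 58.
With the rebate, buyers effectively pay Pb = Ps − 10, where Ps is the price sellers receive.
Demand in terms of Ps becomes xd = 810 − 8(Ps − 10) = 890 - 8Ps. Setting this equal to supply: 890 - 8Ps = -130 + 2Ps, so Ps = 102.
Buyers pay Pb = 102 − 10 = 92; x' = -130 + 2·102 = 74.
Buyers' price falls by P* − Pb = 94 − 92 = 2; sellers' price rises by Ps − P* = 102 − 94 = 8.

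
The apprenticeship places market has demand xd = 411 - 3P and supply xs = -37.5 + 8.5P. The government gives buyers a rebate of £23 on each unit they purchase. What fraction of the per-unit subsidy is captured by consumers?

Consumer share = 17/23

Pre-subsidy: 411 - 3P = -37.5 + 8.5P gives P* = 39, x* = 294.
With the rebate, buyers effectively pay Pb = Ps − 23, where Ps is the price sellers receive.
Demand in terms of Ps becomes xd = 411 − 3(Ps − 23) = 480 - 3Ps. Setting this equal to supply: 480 - 3Ps = -37.5 + 8.5Ps, so Ps = 45.
Buyers pay Pb = 45 − 23 = 22; x' = -37.5 + 8.5·45 = 345.
Buyers' price falls by P* − Pb = 39 − 22 = 17; sellers' price rises by Ps − P* = 45 − 39 = 6.
So consumers capture 17/23 = 17/23 of each unit of subsidy.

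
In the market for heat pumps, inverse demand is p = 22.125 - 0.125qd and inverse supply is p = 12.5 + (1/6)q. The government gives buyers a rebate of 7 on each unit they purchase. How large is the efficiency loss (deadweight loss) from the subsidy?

Deadweight loss = 84

Pre-subsidy: 22.125 - 0.125q = 12.5 + (1/6)q gives q* = 33 and p* = 18.
With the rebate, buyers effectively pay pb = ps − 7, where ps is the price sellers receive.
On the curves, pb = 22.125 - 0.125q and ps = 12.5 + (1/6)q; the wedge ps − pb = 7 gives 12.5 + (1/6)q − (22.125 - 0.125q) = 7, so q' = 57.
Then pb = 22.125 − 0.125·57 = 15 and ps = 12.5 + (1/6)·57 = 22.
The subsidy expands output by 57 − 33 = 24 past the efficient level; on those units the gap between marginal cost and willingness to pay runs from 0 up to 7.
DWL = ½ × 7 × 24 = 84.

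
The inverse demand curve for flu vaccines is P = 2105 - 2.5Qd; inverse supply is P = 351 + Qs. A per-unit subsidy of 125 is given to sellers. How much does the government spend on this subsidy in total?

Pre-subsidy: 2105 - 2.5Q = 351 + Q gives Q* = 3508/7 and P* = 5965/7.
With the subsidy, sellers receive Ps = Pb + 125 for each unit, where Pb is the price buyers pay.
On the curves, Pb = 2105 - 2.5Q and Ps = 351 + Q; the wedge Ps − Pb = 125 gives 351 + Q − (2105 - 2.5Q) = 125, so Q' = 3758/7.
Then Pb = 2105 − 2.5·(3758/7) = 5340/7 and Ps = 351 + 1·(3758/7) = 6215/7.
Government outlay = subsidy × quantity = 125 × 3758/7 = 469750/7.

Government cost = 469750/7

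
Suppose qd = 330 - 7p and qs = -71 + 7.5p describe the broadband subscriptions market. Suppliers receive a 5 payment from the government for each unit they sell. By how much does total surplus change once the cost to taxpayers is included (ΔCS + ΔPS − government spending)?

Pre-subsidy: 330 - 7p = -71 + 7.5p gives p* = 802/29, q* = 3956/29.
With the subsidy, sellers receive ps = pb + 5 for each unit, where pb is the price buyers pay.
Supply in terms of pb becomes qs = -71 + 7.5(pb + 5) = -33.5 + 7.5pb. Setting this equal to demand: 330 - 7pb = -33.5 + 7.5pb, so pb = 727/29.
Sellers receive ps = 727/29 + 5 = 872/29; q' = 330 − 7·(727/29) = 4481/29.
ΔCS = ½(3956/29 + 4481/29)(802/29 − 727/29) = 632775/1682; ΔPS = ½(3956/29 + 4481/29)(872/29 − 802/29) = 295295/841.
Government spending = 5 × 4481/29 = 22405/29.
Net change = 632775/1682 + 295295/841 − 22405/29 = -2625/58. The loss equals the DWL triangle ½·5·525/29.

Net change in total surplus = -2625/58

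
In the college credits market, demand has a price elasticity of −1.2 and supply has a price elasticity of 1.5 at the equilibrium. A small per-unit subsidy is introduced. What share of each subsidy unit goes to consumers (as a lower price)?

For a small subsidy around the equilibrium, the benefit split depends on the relative slopes, which at a point are proportional to the elasticities.
Buyer share = εs/(εs + |εd|) = 1.5/(1.5 + 1.2) = 5/9; seller share = |εd|/(εs + |εd|) = 4/9.

Consumer share = 5/9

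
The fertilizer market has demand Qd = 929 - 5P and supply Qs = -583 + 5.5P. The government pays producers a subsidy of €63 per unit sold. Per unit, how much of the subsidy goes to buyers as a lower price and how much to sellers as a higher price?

Pre-subsidy: 929 - 5P = -583 + 5.5P gives P* = 144, Q* = 209.
With the subsidy, sellers receive Ps = Pb + 63 for each unit, where Pb is the price buyers pay.
Supply in terms of Pb becomes Qs = -583 + 5.5(Pb + 63) = -236.5 + 5.5Pb. Setting this equal to demand: 929 - 5Pb = -236.5 + 5.5Pb, so Pb = 111.
Sellers receive Ps = 111 + 63 = 174; Q' = 929 − 5·111 = 374.
Buyers' price falls by P* − Pb = 144 − 111 = 33; sellers' price rises by Ps − P* = 174 − 144 = 30.

Buyers gain €33 per unit; sellers gain €30 per unit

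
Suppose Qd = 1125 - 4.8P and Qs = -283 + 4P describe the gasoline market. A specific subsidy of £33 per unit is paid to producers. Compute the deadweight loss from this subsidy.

Deadweight loss = £1188

Pre-subsidy: 1125 - 4.8P = -283 + 4P gives P* = 160, Q* = 357.
With the subsidy, sellers receive Ps = Pb + 33 for each unit, where Pb is the price buyers pay.
Supply in terms of Pb becomes Qs = -283 + 4(Pb + 33) = -151 + 4Pb. Setting this equal to demand: 1125 - 4.8Pb = -151 + 4Pb, so Pb = 145.
Sellers receive Ps = 145 + 33 = 178; Q' = 1125 − 4.8·145 = 429.
The subsidy expands output by 429 − 357 = 72 past the efficient level; on those units the gap between marginal cost and willingness to pay runs from 0 up to 33.
DWL = ½ × 33 × 72 = 1188.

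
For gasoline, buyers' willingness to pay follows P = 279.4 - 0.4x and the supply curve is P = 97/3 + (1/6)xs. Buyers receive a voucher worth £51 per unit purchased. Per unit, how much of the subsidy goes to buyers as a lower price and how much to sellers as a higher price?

Buyers gain £36 per unit; sellers gain £15 per unit

Pre-subsidy: 279.4 - 0.4x = 97/3 + (1/6)x gives x* = 436 and P* = 105.
With the rebate, buyers effectively pay Pb = Ps − 51, where Ps is the price sellers receive.
On the curves, Pb = 279.4 - 0.4x and Ps = 97/3 + (1/6)x; the wedge Ps − Pb = 51 gives 97/3 + (1/6)x − (279.4 - 0.4x) = 51, so x' = 526.
Then Pb = 279.4 − 0.4·526 = 69 and Ps = 97/3 + (1/6)·526 = 120.
Buyers' price falls by P* − Pb = 105 − 69 = 36; sellers' price rises by Ps − P* = 120 − 105 = 15.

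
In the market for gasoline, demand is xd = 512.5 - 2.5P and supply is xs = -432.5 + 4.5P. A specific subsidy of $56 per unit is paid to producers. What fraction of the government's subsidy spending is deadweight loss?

DWL / government spending = 9/53

Pre-subsidy: 512.5 - 2.5P = -432.5 + 4.5P gives P* = 135, x* = 175.
With the subsidy, sellers receive Ps = Pb + 56 for each unit, where Pb is the price buyers pay.
Supply in terms of Pb becomes xs = -432.5 + 4.5(Pb + 56) = -180.5 + 4.5Pb. Setting this equal to demand: 512.5 - 2.5Pb = -180.5 + 4.5Pb, so Pb = 99.
Sellers receive Ps = 99 + 56 = 155; x' = 512.5 − 2.5·99 = 265.
ΔCS = ½(175 + 265)(135 − 99) = 7920; ΔPS = ½(175 + 265)(155 − 135) = 4400.
Government spending = 56 × 265 = 14840.
DWL = ½ × 56 × (265 − 175) = 2520; fraction = 2520 / 14840 = 9/53.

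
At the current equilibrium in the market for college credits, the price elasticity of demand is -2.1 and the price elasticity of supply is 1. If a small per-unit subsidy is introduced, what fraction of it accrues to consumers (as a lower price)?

For a small subsidy around the equilibrium, the benefit split depends on the relative slopes, which at a point are proportional to the elasticities.
Buyer share = εs/(εs + |εd|) = 1/(1 + 2.1) = 10/31; seller share = |εd|/(εs + |εd|) = 21/31.

Consumer share = 10/31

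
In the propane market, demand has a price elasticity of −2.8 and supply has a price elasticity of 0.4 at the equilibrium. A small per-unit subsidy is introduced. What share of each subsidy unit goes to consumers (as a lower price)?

Consumer share = 0.125

For a small subsidy around the equilibrium, the benefit split depends on the relative slopes, which at a point are proportional to the elasticities.
Buyer share = εs/(εs + |εd|) = 0.4/(0.4 + 2.8) = 0.125; seller share = |εd|/(εs + |εd|) = 0.875.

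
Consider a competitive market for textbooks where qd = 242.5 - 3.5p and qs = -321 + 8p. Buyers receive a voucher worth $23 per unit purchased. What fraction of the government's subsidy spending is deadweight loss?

Pre-subsidy: 242.5 - 3.5p = -321 + 8p gives p* = 49, q* = 71.
With the rebate, buyers effectively pay pb = ps − 23, where ps is the price sellers receive.
Demand in terms of ps becomes qd = 242.5 − 3.5(ps − 23) = 323 - 3.5ps. Setting this equal to supply: 323 - 3.5ps = -321 + 8ps, so ps = 56.
Buyers pay pb = 56 − 23 = 33; q' = -321 + 8·56 = 127.
ΔCS = ½(71 + 127)(49 − 33) = 1584; ΔPS = ½(71 + 127)(56 − 49) = 693.
Government spending = 23 × 127 = 2921.
DWL = ½ × 23 × (127 − 71) = 644; fraction = 644 / 2921 = 28/127.

DWL / government spending = 28/127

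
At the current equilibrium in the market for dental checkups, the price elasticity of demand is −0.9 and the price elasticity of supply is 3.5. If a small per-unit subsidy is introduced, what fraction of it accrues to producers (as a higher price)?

For a small subsidy around the equilibrium, the benefit split depends on the relative slopes, which at a point are proportional to the elasticities.
Buyer share = εs/(εs + |εd|) = 3.5/(3.5 + 0.9) = 35/44; seller share = |εd|/(εs + |εd|) = 9/44.
So producers capture 9/44 of the subsidy.

Producer share = 9/44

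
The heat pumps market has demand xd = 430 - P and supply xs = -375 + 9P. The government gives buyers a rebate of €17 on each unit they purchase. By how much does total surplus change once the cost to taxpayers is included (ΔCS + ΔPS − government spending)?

Net change in total surplus = -€130.05

Pre-subsidy: 430 - P = -375 + 9P gives P* = 80.5, x* = 349.5.
With the rebate, buyers effectively pay Pb = Ps − 17, where Ps is the price sellers receive.
Demand in terms of Ps becomes xd = 430 − 1(Ps − 17) = 447 - Ps. Setting this equal to supply: 447 - Ps = -375 + 9Ps, so Ps = 82.2.
Buyers pay Pb = 82.2 − 17 = 65.2; x' = -375 + 9·82.2 = 364.8.
ΔCS = ½(349.5 + 364.8)(80.5 − 65.2) = 5464.395; ΔPS = ½(349.5 + 364.8)(82.2 − 80.5) = 607.155.
Government spending = 17 × 364.8 = 6201.6.
Net change = 5464.395 + 607.155 − 6201.6 = -130.05. The loss equals the DWL triangle ½·17·15.3.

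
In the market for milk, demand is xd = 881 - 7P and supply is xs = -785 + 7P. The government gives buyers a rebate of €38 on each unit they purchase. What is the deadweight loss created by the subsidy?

Deadweight loss = €2527

Pre-subsidy: 881 - 7P = -785 + 7P gives P* = 119, x* = 48.
With the rebate, buyers effectively pay Pb = Ps − 38, where Ps is the price sellers receive.
Demand in terms of Ps becomes xd = 881 − 7(Ps − 38) = 1147 - 7Ps. Setting this equal to supply: 1147 - 7Ps = -785 + 7Ps, so Ps = 138.
Buyers pay Pb = 138 − 38 = 100; x' = -785 + 7·138 = 181.
The subsidy expands output by 181 − 48 = 133 past the efficient level; on those units the gap between marginal cost and willingness to pay runs from 0 up to 38.
DWL = ½ × 38 × 133 = 2527.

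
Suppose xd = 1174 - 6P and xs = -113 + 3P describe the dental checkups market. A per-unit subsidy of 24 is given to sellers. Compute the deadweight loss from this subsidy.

Deadweight loss = 576

Pre-subsidy: 1174 - 6P = -113 + 3P gives P* = 143, x* = 316.
With the subsidy, sellers receive Ps = Pb + 24 for each unit, where Pb is the price buyers pay.
Supply in terms of Pb becomes xs = -113 + 3(Pb + 24) = -41 + 3Pb. Setting this equal to demand: 1174 - 6Pb = -41 + 3Pb, so Pb = 135.
Sellers receive Ps = 135 + 24 = 159; x' = 1174 − 6·135 = 364.
The subsidy expands output by 364 − 316 = 48 past the efficient level; on those units the gap between marginal cost and willingness to pay runs from 0 up to 24.
DWL = ½ × 24 × 48 = 576.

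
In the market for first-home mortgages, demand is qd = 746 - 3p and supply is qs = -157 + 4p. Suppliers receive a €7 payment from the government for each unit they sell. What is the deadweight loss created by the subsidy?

Deadweight loss = €42

Pre-subsidy: 746 - 3p = -157 + 4p gives p* = 129, q* = 359.
With the subsidy, sellers receive ps = pb + 7 for each unit, where pb is the price buyers pay.
Supply in terms of pb becomes qs = -157 + 4(pb + 7) = -129 + 4pb. Setting this equal to demand: 746 - 3pb = -129 + 4pb, so pb = 125.
Sellers receive ps = 125 + 7 = 132; q' = 746 − 3·125 = 371.
The subsidy expands output by 371 − 359 = 12 past the efficient level; on those units the gap between marginal cost and willingness to pay runs from 0 up to 7.
DWL = ½ × 7 × 12 = 42.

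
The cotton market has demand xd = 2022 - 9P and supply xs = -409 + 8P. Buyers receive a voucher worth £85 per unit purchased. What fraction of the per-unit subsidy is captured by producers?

Producer share = 9/17

Pre-subsidy: 2022 - 9P = -409 + 8P gives P* = 143, x* = 735.
With the rebate, buyers effectively pay Pb = Ps − 85, where Ps is the price sellers receive.
Demand in terms of Ps becomes xd = 2022 − 9(Ps − 85) = 2787 - 9Ps. Setting this equal to supply: 2787 - 9Ps = -409 + 8Ps, so Ps = 188.
Buyers pay Pb = 188 − 85 = 103; x' = -409 + 8·188 = 1095.
Buyers' price falls by P* − Pb = 143 − 103 = 40; sellers' price rises by Ps − P* = 188 − 143 = 45.
So producers capture 45/85 = 9/17 of each unit of subsidy.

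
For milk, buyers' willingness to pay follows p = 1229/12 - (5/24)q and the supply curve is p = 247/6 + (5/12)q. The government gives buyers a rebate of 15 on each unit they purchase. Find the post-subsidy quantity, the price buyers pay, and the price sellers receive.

q' = 122; buyers pay 77; sellers receive 92

Pre-subsidy: 1229/12 - (5/24)q = 247/6 + (5/12)q gives q* = 98 and p* = 82.
With the rebate, buyers effectively pay pb = ps − 15, where ps is the price sellers receive.
On the curves, pb = 1229/12 - (5/24)q and ps = 247/6 + (5/12)q; the wedge ps − pb = 15 gives 247/6 + (5/12)q − (1229/12 - (5/24)q) = 15, so q' = 122.
Then pb = 1229/12 − (5/24)·122 = 77 and ps = 247/6 + (5/12)·122 = 92.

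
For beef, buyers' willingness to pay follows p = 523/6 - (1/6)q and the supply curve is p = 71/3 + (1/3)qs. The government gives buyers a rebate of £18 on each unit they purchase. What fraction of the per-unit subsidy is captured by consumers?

Pre-subsidy: 523/6 - (1/6)q = 71/3 + (1/3)q gives q* = 127 and p* = 66.
With the rebate, buyers effectively pay pb = ps − 18, where ps is the price sellers receive.
On the curves, pb = 523/6 - (1/6)q and ps = 71/3 + (1/3)q; the wedge ps − pb = 18 gives 71/3 + (1/3)q − (523/6 - (1/6)q) = 18, so q' = 163.
Then pb = 523/6 − (1/6)·163 = 60 and ps = 71/3 + (1/3)·163 = 78.
Buyers' price falls by p* − pb = 66 − 60 = 6; sellers' price rises by ps − p* = 78 − 66 = 12.
So consumers capture 6/18 = 1/3 of each unit of subsidy.

Consumer share = 1/3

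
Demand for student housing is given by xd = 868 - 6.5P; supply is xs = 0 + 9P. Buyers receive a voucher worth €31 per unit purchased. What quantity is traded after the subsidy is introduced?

Pre-subsidy: 868 - 6.5P = 0 + 9P gives P* = 56, x* = 504.
With the rebate, buyers effectively pay Pb = Ps − 31, where Ps is the price sellers receive.
Demand in terms of Ps becomes xd = 868 − 6.5(Ps − 31) = 1069.5 - 6.5Ps. Setting this equal to supply: 1069.5 - 6.5Ps = 0 + 9Ps, so Ps = 69.
Buyers pay Pb = 69 − 31 = 38; x' = 0 + 9·69 = 621.

x' = 621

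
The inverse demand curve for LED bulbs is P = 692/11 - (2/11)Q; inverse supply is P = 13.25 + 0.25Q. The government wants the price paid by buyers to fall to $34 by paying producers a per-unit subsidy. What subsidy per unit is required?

At a buyer price of 34, quantity demanded is 346 − 5.5·34 = 159.
Sellers supply 159 only when they receive Ps = 13.25 + 0.25·159 = 53.
s = Ps − Pb = 53 − 34 = 19.

Required subsidy s = $19 per unit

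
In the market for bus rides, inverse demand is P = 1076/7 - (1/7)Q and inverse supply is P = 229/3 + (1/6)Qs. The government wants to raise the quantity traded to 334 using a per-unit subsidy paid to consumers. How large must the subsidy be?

Required subsidy s = 26 per unit

At Q = 334, from the demand curve buyers pay Pb = 1076/7 − (1/7)·334 = 106; from the supply curve sellers need Ps = 229/3 + (1/6)·334 = 132.
The subsidy must fill the gap: s = Ps − Pb = 132 − 106 = 26.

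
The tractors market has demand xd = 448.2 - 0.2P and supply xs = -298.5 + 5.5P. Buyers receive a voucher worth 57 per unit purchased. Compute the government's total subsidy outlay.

Pre-subsidy: 448.2 - 0.2P = -298.5 + 5.5P gives P* = 131, x* = 422.
With the rebate, buyers effectively pay Pb = Ps − 57, where Ps is the price sellers receive.
Demand in terms of Ps becomes xd = 448.2 − 0.2(Ps − 57) = 459.6 - 0.2Ps. Setting this equal to supply: 459.6 - 0.2Ps = -298.5 + 5.5Ps, so Ps = 133.
Buyers pay Pb = 133 − 57 = 76; x' = -298.5 + 5.5·133 = 433.
Government outlay = subsidy × quantity = 57 × 433 = 24681.

Government cost = 24681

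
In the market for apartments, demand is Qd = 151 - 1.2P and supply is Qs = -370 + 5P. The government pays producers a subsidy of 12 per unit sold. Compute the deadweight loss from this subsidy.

Deadweight loss = 2160/31

Pre-subsidy: 151 - 1.2P = -370 + 5P gives P* = 2605/31, Q* = 1555/31.
With the subsidy, sellers receive Ps = Pb + 12 for each unit, where Pb is the price buyers pay.
Supply in terms of Pb becomes Qs = -370 + 5(Pb + 12) = -310 + 5Pb. Setting this equal to demand: 151 - 1.2Pb = -310 + 5Pb, so Pb = 2305/31.
Sellers receive Ps = 2305/31 + 12 = 2677/31; Q' = 151 − 1.2·(2305/31) = 1915/31.
The subsidy expands output by 1915/31 − 1555/31 = 360/31 past the efficient level; on those units the gap between marginal cost and willingness to pay runs from 0 up to 12.
DWL = ½ × 12 × 360/31 = 2160/31.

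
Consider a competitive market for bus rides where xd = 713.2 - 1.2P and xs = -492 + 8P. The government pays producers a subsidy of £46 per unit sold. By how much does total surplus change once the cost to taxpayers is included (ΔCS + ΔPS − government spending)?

Net change in total surplus = -£1104

Pre-subsidy: 713.2 - 1.2P = -492 + 8P gives P* = 131, x* = 556.
With the subsidy, sellers receive Ps = Pb + 46 for each unit, where Pb is the price buyers pay.
Supply in terms of Pb becomes xs = -492 + 8(Pb + 46) = -124 + 8Pb. Setting this equal to demand: 713.2 - 1.2Pb = -124 + 8Pb, so Pb = 91.
Sellers receive Ps = 91 + 46 = 137; x' = 713.2 − 1.2·91 = 604.
ΔCS = ½(556 + 604)(131 − 91) = 23200; ΔPS = ½(556 + 604)(137 − 131) = 3480.
Government spending = 46 × 604 = 27784.
Net change = 23200 + 3480 − 27784 = -1104. The loss equals the DWL triangle ½·46·48.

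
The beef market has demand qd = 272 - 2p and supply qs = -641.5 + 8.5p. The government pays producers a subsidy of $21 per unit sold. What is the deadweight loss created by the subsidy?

Pre-subsidy: 272 - 2p = -641.5 + 8.5p gives p* = 87, q* = 98.
With the subsidy, sellers receive ps = pb + 21 for each unit, where pb is the price buyers pay.
Supply in terms of pb becomes qs = -641.5 + 8.5(pb + 21) = -463 + 8.5pb. Setting this equal to demand: 272 - 2pb = -463 + 8.5pb, so pb = 70.
Sellers receive ps = 70 + 21 = 91; q' = 272 − 2·70 = 132.
The subsidy expands output by 132 − 98 = 34 past the efficient level; on those units the gap between marginal cost and willingness to pay runs from 0 up to 21.
DWL = ½ × 21 × 34 = 357.

Deadweight loss = $357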